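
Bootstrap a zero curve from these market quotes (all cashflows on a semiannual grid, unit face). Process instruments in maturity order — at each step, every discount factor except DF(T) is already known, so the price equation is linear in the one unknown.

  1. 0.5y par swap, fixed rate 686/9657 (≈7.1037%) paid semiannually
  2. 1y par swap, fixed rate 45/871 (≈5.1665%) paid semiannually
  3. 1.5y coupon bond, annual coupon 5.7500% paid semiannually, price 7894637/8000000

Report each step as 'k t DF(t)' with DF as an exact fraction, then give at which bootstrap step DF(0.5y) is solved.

step 1 [0.5y] swap r/2=343/9657: DF=(1 − 343/9657·(0))/(1+343/9657) = 9657/10000 ≈ 0.965700
step 2 [1y] swap r/2=45/1742: DF=(1 − 45/1742·(0.965700))/(1+45/1742) = 1901/2000 ≈ 0.950500
step 3 [1.5y] bond c/2=23/800: DF=(7894637/8000000 − 23/800·(0.965700+0.950500))/(1+23/800) = 9057/10000 ≈ 0.905700

1 1/2 9657/10000
2 1 1901/2000
3 3/2 9057/10000
DF(0.5y) is solved at step 1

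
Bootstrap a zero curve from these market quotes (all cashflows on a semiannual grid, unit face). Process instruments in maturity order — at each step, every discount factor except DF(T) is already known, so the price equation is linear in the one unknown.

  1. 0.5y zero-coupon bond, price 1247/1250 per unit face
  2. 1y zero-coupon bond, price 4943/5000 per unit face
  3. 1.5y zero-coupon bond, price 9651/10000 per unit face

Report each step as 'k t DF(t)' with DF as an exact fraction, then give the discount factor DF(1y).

1 1/2 1247/1250
2 1 4943/5000
3 3/2 9651/10000
DF(1y) = 4943/5000 ≈ 0.988600

step 1 [0.5y] zero: DF = P = 1247/1250 ≈ 0.997600
step 2 [1y] zero: DF = P = 4943/5000 ≈ 0.988600
step 3 [1.5y] zero: DF = P = 9651/10000 ≈ 0.965100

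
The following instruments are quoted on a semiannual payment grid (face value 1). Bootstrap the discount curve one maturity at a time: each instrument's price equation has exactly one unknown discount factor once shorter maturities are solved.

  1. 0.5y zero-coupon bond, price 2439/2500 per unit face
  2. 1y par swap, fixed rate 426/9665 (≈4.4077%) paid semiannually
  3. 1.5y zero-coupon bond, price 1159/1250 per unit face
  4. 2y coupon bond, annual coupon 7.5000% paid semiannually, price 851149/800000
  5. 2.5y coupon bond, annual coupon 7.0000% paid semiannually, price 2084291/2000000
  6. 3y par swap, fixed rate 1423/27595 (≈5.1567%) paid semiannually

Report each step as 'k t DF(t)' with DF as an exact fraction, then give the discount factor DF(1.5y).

1 1/2 2439/2500
2 1 4787/5000
3 3/2 1159/1250
4 2 9221/10000
5 5/2 879/1000
6 3 8577/10000
DF(1.5y) = 1159/1250 ≈ 0.927200

step 1 [0.5y] zero: DF = P = 2439/2500 ≈ 0.975600
step 2 [1y] swap r/2=213/9665: DF=(1 − 213/9665·(0.975600))/(1+213/9665) = 4787/5000 ≈ 0.957400
step 3 [1.5y] zero: DF = P = 1159/1250 ≈ 0.927200
step 4 [2y] bond c/2=3/80: DF=(851149/800000 − 3/80·(0.975600+0.957400+0.927200))/(1+3/80) = 9221/10000 ≈ 0.922100
step 5 [2.5y] bond c/2=7/200: DF=(2084291/2000000 − 7/200·(0.975600+0.957400+0.927200+0.922100))/(1+7/200) = 879/1000 ≈ 0.879000
step 6 [3y] swap r/2=1423/55190: DF=(1 − 1423/55190·(0.975600+0.957400+0.927200+0.922100+0.879000))/(1+1423/55190) = 8577/10000 ≈ 0.857700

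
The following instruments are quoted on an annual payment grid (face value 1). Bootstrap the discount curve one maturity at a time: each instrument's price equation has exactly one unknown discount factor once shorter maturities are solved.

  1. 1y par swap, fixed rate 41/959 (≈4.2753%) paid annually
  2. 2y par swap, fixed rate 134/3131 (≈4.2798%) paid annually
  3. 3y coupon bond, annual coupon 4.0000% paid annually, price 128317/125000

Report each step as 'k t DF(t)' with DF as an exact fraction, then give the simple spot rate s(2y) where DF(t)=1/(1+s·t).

1 1 959/1000
2 2 2299/2500
3 3 2287/2500
s(2y) = (1/(2299/2500) − 1)/(2) = 201/4598 ≈ 4.3715%

step 1 [1y] swap r/1=41/959: DF=(1 − 41/959·(0))/(1+41/959) = 959/1000 ≈ 0.959000
step 2 [2y] swap r/1=134/3131: DF=(1 − 134/3131·(0.959000))/(1+134/3131) = 2299/2500 ≈ 0.919600
step 3 [3y] bond c/1=1/25: DF=(128317/125000 − 1/25·(0.959000+0.919600))/(1+1/25) = 2287/2500 ≈ 0.914800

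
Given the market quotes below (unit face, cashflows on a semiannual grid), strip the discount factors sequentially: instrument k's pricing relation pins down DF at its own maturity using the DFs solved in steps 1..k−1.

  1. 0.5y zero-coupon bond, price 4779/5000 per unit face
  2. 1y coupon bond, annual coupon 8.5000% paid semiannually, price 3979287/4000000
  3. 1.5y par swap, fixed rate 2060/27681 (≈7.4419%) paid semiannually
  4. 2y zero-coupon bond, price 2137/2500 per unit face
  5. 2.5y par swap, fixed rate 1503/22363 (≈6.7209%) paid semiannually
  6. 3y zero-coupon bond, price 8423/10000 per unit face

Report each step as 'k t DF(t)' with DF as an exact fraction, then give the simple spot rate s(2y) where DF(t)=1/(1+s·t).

step 1 [0.5y] zero: DF = P = 4779/5000 ≈ 0.955800
step 2 [1y] bond c/2=17/400: DF=(3979287/4000000 − 17/400·(0.955800))/(1+17/400) = 9153/10000 ≈ 0.915300
step 3 [1.5y] swap r/2=1030/27681: DF=(1 − 1030/27681·(0.955800+0.915300))/(1+1030/27681) = 897/1000 ≈ 0.897000
step 4 [2y] zero: DF = P = 2137/2500 ≈ 0.854800
step 5 [2.5y] swap r/2=1503/44726: DF=(1 − 1503/44726·(0.955800+0.915300+0.897000+0.854800))/(1+1503/44726) = 8497/10000 ≈ 0.849700
step 6 [3y] zero: DF = P = 8423/10000 ≈ 0.842300

1 1/2 4779/5000
2 1 9153/10000
3 3/2 897/1000
4 2 2137/2500
5 5/2 8497/10000
6 3 8423/10000
s(2y) = (1/(2137/2500) − 1)/(2) = 363/4274 ≈ 8.4932%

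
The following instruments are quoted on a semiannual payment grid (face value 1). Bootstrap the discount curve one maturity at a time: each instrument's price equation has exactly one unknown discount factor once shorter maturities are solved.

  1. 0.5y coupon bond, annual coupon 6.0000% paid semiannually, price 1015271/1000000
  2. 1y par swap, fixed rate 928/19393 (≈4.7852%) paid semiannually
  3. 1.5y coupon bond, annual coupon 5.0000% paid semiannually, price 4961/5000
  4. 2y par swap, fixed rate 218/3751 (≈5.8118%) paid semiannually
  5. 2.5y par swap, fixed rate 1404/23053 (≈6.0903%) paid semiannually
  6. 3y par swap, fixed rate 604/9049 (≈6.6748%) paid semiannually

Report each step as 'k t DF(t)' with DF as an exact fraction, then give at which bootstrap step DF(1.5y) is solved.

step 1 [0.5y] bond c/2=3/100: DF=(1015271/1000000 − 3/100·(0))/(1+3/100) = 9857/10000 ≈ 0.985700
step 2 [1y] swap r/2=464/19393: DF=(1 − 464/19393·(0.985700))/(1+464/19393) = 596/625 ≈ 0.953600
step 3 [1.5y] bond c/2=1/40: DF=(4961/5000 − 1/40·(0.985700+0.953600))/(1+1/40) = 9207/10000 ≈ 0.920700
step 4 [2y] swap r/2=109/3751: DF=(1 − 109/3751·(0.985700+0.953600+0.920700))/(1+109/3751) = 891/1000 ≈ 0.891000
step 5 [2.5y] swap r/2=702/23053: DF=(1 − 702/23053·(0.985700+0.953600+0.920700+0.891000))/(1+702/23053) = 2149/2500 ≈ 0.859600
step 6 [3y] swap r/2=302/9049: DF=(1 − 302/9049·(0.985700+0.953600+0.920700+0.891000+0.859600))/(1+302/9049) = 2047/2500 ≈ 0.818800

1 1/2 9857/10000
2 1 596/625
3 3/2 9207/10000
4 2 891/1000
5 5/2 2149/2500
6 3 2047/2500
DF(1.5y) is solved at step 3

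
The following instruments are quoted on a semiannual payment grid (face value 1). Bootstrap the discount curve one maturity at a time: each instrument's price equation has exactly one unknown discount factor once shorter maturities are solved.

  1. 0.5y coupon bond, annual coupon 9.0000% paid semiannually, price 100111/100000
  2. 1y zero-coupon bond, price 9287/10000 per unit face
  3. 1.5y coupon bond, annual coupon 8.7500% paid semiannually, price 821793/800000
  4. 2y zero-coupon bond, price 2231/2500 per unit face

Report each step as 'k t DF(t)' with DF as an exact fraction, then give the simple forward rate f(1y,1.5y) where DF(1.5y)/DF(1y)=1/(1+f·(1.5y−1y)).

step 1 [0.5y] bond c/2=9/200: DF=(100111/100000 − 9/200·(0))/(1+9/200) = 479/500 ≈ 0.958000
step 2 [1y] zero: DF = P = 9287/10000 ≈ 0.928700
step 3 [1.5y] bond c/2=7/160: DF=(821793/800000 − 7/160·(0.958000+0.928700))/(1+7/160) = 9051/10000 ≈ 0.905100
step 4 [2y] zero: DF = P = 2231/2500 ≈ 0.892400

1 1/2 479/500
2 1 9287/10000
3 3/2 9051/10000
4 2 2231/2500
f(1y,1.5y) = ((9287/10000)/(9051/10000) − 1)/(1/2) = 472/9051 ≈ 5.2149%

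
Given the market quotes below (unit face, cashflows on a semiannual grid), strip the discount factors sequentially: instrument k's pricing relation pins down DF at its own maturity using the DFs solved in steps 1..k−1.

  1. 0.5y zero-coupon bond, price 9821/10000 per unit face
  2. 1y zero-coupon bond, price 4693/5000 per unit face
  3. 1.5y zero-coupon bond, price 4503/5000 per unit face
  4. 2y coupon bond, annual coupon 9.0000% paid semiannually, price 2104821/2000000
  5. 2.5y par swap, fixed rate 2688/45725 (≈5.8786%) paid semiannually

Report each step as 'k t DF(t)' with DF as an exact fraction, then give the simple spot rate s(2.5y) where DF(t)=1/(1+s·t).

1 1/2 9821/10000
2 1 4693/5000
3 3/2 4503/5000
4 2 1107/1250
5 5/2 541/625
s(2.5y) = (1/(541/625) − 1)/(5/2) = 168/2705 ≈ 6.2107%

step 1 [0.5y] zero: DF = P = 9821/10000 ≈ 0.982100
step 2 [1y] zero: DF = P = 4693/5000 ≈ 0.938600
step 3 [1.5y] zero: DF = P = 4503/5000 ≈ 0.900600
step 4 [2y] bond c/2=9/200: DF=(2104821/2000000 − 9/200·(0.982100+0.938600+0.900600))/(1+9/200) = 1107/1250 ≈ 0.885600
step 5 [2.5y] swap r/2=1344/45725: DF=(1 − 1344/45725·(0.982100+0.938600+0.900600+0.885600))/(1+1344/45725) = 541/625 ≈ 0.865600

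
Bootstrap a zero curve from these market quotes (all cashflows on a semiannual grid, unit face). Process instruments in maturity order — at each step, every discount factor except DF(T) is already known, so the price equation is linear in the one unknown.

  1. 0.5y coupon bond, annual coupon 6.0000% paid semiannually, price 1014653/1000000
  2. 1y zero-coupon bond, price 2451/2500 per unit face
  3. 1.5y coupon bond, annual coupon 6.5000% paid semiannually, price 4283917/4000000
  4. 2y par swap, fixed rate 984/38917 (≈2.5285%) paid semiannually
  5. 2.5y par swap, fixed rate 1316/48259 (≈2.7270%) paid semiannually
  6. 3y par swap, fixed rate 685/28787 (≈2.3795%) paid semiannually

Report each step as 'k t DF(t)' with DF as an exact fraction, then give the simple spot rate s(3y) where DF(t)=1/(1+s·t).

1 1/2 9851/10000
2 1 2451/2500
3 3/2 4877/5000
4 2 2377/2500
5 5/2 4671/5000
6 3 1863/2000
s(3y) = (1/(1863/2000) − 1)/(3) = 137/5589 ≈ 2.4512%

step 1 [0.5y] bond c/2=3/100: DF=(1014653/1000000 − 3/100·(0))/(1+3/100) = 9851/10000 ≈ 0.985100
step 2 [1y] zero: DF = P = 2451/2500 ≈ 0.980400
step 3 [1.5y] bond c/2=13/400: DF=(4283917/4000000 − 13/400·(0.985100+0.980400))/(1+13/400) = 4877/5000 ≈ 0.975400
step 4 [2y] swap r/2=492/38917: DF=(1 − 492/38917·(0.985100+0.980400+0.975400))/(1+492/38917) = 2377/2500 ≈ 0.950800
step 5 [2.5y] swap r/2=658/48259: DF=(1 − 658/48259·(0.985100+0.980400+0.975400+0.950800))/(1+658/48259) = 4671/5000 ≈ 0.934200
step 6 [3y] swap r/2=685/57574: DF=(1 − 685/57574·(0.985100+0.980400+0.975400+0.950800+0.934200))/(1+685/57574) = 1863/2000 ≈ 0.931500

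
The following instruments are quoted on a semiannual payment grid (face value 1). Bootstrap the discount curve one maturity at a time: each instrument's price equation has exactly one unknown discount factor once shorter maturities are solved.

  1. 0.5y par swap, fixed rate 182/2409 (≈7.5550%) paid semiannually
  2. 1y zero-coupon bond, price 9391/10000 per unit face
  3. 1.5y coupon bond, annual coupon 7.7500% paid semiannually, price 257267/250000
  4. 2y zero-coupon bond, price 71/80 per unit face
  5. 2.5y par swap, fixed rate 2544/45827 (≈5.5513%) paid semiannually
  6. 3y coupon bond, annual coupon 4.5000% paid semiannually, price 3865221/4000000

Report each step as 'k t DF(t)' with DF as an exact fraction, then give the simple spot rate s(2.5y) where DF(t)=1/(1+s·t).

step 1 [0.5y] swap r/2=91/2409: DF=(1 − 91/2409·(0))/(1+91/2409) = 2409/2500 ≈ 0.963600
step 2 [1y] zero: DF = P = 9391/10000 ≈ 0.939100
step 3 [1.5y] bond c/2=31/800: DF=(257267/250000 − 31/800·(0.963600+0.939100))/(1+31/800) = 9197/10000 ≈ 0.919700
step 4 [2y] zero: DF = P = 71/80 ≈ 0.887500
step 5 [2.5y] swap r/2=1272/45827: DF=(1 − 1272/45827·(0.963600+0.939100+0.919700+0.887500))/(1+1272/45827) = 1091/1250 ≈ 0.872800
step 6 [3y] bond c/2=9/400: DF=(3865221/4000000 − 9/400·(0.963600+0.939100+0.919700+0.887500+0.872800))/(1+9/400) = 4221/5000 ≈ 0.844200

1 1/2 2409/2500
2 1 9391/10000
3 3/2 9197/10000
4 2 71/80
5 5/2 1091/1250
6 3 4221/5000
s(2.5y) = (1/(1091/1250) − 1)/(5/2) = 318/5455 ≈ 5.8295%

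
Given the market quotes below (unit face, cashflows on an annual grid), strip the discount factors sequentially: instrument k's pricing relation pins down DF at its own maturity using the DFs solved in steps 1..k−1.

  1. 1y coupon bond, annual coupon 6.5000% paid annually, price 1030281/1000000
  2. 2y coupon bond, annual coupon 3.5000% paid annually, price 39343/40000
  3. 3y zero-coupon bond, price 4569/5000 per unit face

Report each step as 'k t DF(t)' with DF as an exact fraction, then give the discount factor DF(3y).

1 1 4837/5000
2 2 1147/1250
3 3 4569/5000
DF(3y) = 4569/5000 ≈ 0.913800

step 1 [1y] bond c/1=13/200: DF=(1030281/1000000 − 13/200·(0))/(1+13/200) = 4837/5000 ≈ 0.967400
step 2 [2y] bond c/1=7/200: DF=(39343/40000 − 7/200·(0.967400))/(1+7/200) = 1147/1250 ≈ 0.917600
step 3 [3y] zero: DF = P = 4569/5000 ≈ 0.913800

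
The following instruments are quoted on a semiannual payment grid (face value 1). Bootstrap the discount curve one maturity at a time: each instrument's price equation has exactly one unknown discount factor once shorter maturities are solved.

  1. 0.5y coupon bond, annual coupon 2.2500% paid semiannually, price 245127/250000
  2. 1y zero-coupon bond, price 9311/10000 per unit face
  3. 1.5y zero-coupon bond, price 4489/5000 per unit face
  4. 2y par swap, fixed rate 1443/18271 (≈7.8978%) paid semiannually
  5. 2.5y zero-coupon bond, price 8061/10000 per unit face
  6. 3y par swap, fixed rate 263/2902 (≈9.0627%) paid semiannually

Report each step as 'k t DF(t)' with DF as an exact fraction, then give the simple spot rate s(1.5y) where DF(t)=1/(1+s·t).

step 1 [0.5y] bond c/2=9/800: DF=(245127/250000 − 9/800·(0))/(1+9/800) = 606/625 ≈ 0.969600
step 2 [1y] zero: DF = P = 9311/10000 ≈ 0.931100
step 3 [1.5y] zero: DF = P = 4489/5000 ≈ 0.897800
step 4 [2y] swap r/2=1443/36542: DF=(1 − 1443/36542·(0.969600+0.931100+0.897800))/(1+1443/36542) = 8557/10000 ≈ 0.855700
step 5 [2.5y] zero: DF = P = 8061/10000 ≈ 0.806100
step 6 [3y] swap r/2=263/5804: DF=(1 − 263/5804·(0.969600+0.931100+0.897800+0.855700+0.806100))/(1+263/5804) = 7633/10000 ≈ 0.763300

1 1/2 606/625
2 1 9311/10000
3 3/2 4489/5000
4 2 8557/10000
5 5/2 8061/10000
6 3 7633/10000
s(1.5y) = (1/(4489/5000) − 1)/(3/2) = 1022/13467 ≈ 7.5889%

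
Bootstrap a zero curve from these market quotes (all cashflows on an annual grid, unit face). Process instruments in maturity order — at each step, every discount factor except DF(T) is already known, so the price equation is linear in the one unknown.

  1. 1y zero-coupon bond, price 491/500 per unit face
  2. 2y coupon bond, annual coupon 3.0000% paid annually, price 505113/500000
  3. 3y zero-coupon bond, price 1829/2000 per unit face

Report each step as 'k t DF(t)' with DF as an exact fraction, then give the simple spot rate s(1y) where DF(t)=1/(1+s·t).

step 1 [1y] zero: DF = P = 491/500 ≈ 0.982000
step 2 [2y] bond c/1=3/100: DF=(505113/500000 − 3/100·(0.982000))/(1+3/100) = 4761/5000 ≈ 0.952200
step 3 [3y] zero: DF = P = 1829/2000 ≈ 0.914500

1 1 491/500
2 2 4761/5000
3 3 1829/2000
s(1y) = (1/(491/500) − 1)/(1) = 9/491 ≈ 1.8330%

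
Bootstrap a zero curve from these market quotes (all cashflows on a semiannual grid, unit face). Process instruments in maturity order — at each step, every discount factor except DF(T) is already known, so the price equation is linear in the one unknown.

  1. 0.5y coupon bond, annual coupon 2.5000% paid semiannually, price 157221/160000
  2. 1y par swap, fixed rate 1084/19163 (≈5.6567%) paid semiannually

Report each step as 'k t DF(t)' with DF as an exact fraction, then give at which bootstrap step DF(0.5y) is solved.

1 1/2 1941/2000
2 1 4729/5000
DF(0.5y) is solved at step 1

step 1 [0.5y] bond c/2=1/80: DF=(157221/160000 − 1/80·(0))/(1+1/80) = 1941/2000 ≈ 0.970500
step 2 [1y] swap r/2=542/19163: DF=(1 − 542/19163·(0.970500))/(1+542/19163) = 4729/5000 ≈ 0.945800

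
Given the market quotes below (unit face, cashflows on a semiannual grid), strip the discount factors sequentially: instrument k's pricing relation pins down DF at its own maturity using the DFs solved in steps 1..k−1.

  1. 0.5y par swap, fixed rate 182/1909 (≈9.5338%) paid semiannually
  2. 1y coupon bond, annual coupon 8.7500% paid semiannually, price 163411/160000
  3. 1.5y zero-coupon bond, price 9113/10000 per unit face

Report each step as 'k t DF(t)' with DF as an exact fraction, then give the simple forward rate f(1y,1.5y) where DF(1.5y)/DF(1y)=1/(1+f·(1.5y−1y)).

step 1 [0.5y] swap r/2=91/1909: DF=(1 − 91/1909·(0))/(1+91/1909) = 1909/2000 ≈ 0.954500
step 2 [1y] bond c/2=7/160: DF=(163411/160000 − 7/160·(0.954500))/(1+7/160) = 1877/2000 ≈ 0.938500
step 3 [1.5y] zero: DF = P = 9113/10000 ≈ 0.911300

1 1/2 1909/2000
2 1 1877/2000
3 3/2 9113/10000
f(1y,1.5y) = ((1877/2000)/(9113/10000) − 1)/(1/2) = 544/9113 ≈ 5.9695%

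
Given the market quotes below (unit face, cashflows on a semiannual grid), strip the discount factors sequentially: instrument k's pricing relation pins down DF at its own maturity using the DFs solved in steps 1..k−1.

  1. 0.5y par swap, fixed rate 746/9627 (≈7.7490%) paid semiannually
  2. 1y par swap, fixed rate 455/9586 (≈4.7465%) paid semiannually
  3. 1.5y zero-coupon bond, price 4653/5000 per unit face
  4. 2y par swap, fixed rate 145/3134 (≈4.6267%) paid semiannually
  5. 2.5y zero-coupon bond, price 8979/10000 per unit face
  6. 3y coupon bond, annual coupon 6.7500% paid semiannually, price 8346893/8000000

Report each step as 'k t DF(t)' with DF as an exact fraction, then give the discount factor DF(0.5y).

1 1/2 9627/10000
2 1 1909/2000
3 3/2 4653/5000
4 2 913/1000
5 5/2 8979/10000
6 3 2143/2500
DF(0.5y) = 9627/10000 ≈ 0.962700

step 1 [0.5y] swap r/2=373/9627: DF=(1 − 373/9627·(0))/(1+373/9627) = 9627/10000 ≈ 0.962700
step 2 [1y] swap r/2=455/19172: DF=(1 − 455/19172·(0.962700))/(1+455/19172) = 1909/2000 ≈ 0.954500
step 3 [1.5y] zero: DF = P = 4653/5000 ≈ 0.930600
step 4 [2y] swap r/2=145/6268: DF=(1 − 145/6268·(0.962700+0.954500+0.930600))/(1+145/6268) = 913/1000 ≈ 0.913000
step 5 [2.5y] zero: DF = P = 8979/10000 ≈ 0.897900
step 6 [3y] bond c/2=27/800: DF=(8346893/8000000 − 27/800·(0.962700+0.954500+0.930600+0.913000+0.897900))/(1+27/800) = 2143/2500 ≈ 0.857200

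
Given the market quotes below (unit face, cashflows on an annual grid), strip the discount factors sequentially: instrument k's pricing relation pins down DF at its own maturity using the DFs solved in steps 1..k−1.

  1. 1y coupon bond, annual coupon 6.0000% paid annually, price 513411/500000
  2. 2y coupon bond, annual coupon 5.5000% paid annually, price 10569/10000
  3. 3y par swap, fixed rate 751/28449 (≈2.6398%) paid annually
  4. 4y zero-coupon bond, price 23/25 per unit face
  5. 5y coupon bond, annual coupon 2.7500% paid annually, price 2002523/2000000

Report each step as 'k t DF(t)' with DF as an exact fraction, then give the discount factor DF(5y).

1 1 9687/10000
2 2 9513/10000
3 3 9249/10000
4 4 23/25
5 5 8737/10000
DF(5y) = 8737/10000 ≈ 0.873700

step 1 [1y] bond c/1=3/50: DF=(513411/500000 − 3/50·(0))/(1+3/50) = 9687/10000 ≈ 0.968700
step 2 [2y] bond c/1=11/200: DF=(10569/10000 − 11/200·(0.968700))/(1+11/200) = 9513/10000 ≈ 0.951300
step 3 [3y] swap r/1=751/28449: DF=(1 − 751/28449·(0.968700+0.951300))/(1+751/28449) = 9249/10000 ≈ 0.924900
step 4 [4y] zero: DF = P = 23/25 ≈ 0.920000
step 5 [5y] bond c/1=11/400: DF=(2002523/2000000 − 11/400·(0.968700+0.951300+0.924900+0.920000))/(1+11/400) = 8737/10000 ≈ 0.873700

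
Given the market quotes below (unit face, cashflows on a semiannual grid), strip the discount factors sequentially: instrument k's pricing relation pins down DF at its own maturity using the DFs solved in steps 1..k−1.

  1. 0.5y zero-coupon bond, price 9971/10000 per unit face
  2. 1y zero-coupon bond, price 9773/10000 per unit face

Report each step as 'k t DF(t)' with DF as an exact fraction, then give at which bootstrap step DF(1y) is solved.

step 1 [0.5y] zero: DF = P = 9971/10000 ≈ 0.997100
step 2 [1y] zero: DF = P = 9773/10000 ≈ 0.977300

1 1/2 9971/10000
2 1 9773/10000
DF(1y) is solved at step 2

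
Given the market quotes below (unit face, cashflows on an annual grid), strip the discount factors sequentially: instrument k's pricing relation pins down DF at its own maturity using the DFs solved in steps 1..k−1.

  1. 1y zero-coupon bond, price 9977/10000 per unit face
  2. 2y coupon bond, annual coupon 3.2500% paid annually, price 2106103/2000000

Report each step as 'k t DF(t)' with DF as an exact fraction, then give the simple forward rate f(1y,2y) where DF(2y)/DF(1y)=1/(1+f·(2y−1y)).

step 1 [1y] zero: DF = P = 9977/10000 ≈ 0.997700
step 2 [2y] bond c/1=13/400: DF=(2106103/2000000 − 13/400·(0.997700))/(1+13/400) = 1977/2000 ≈ 0.988500

1 1 9977/10000
2 2 1977/2000
f(1y,2y) = ((9977/10000)/(1977/2000) − 1)/(1) = 92/9885 ≈ 0.9307%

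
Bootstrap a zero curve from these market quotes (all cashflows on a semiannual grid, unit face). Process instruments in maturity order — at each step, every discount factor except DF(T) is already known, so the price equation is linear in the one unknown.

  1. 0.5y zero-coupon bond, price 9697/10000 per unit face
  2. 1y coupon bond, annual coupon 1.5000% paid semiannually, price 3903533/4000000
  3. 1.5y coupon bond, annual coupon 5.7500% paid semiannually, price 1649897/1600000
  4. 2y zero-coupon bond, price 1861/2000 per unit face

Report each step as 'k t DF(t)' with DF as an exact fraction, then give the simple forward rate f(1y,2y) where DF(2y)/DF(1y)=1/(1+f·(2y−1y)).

step 1 [0.5y] zero: DF = P = 9697/10000 ≈ 0.969700
step 2 [1y] bond c/2=3/400: DF=(3903533/4000000 − 3/400·(0.969700))/(1+3/400) = 4807/5000 ≈ 0.961400
step 3 [1.5y] bond c/2=23/800: DF=(1649897/1600000 − 23/800·(0.969700+0.961400))/(1+23/800) = 2371/2500 ≈ 0.948400
step 4 [2y] zero: DF = P = 1861/2000 ≈ 0.930500

1 1/2 9697/10000
2 1 4807/5000
3 3/2 2371/2500
4 2 1861/2000
f(1y,2y) = ((4807/5000)/(1861/2000) − 1)/(1) = 309/9305 ≈ 3.3208%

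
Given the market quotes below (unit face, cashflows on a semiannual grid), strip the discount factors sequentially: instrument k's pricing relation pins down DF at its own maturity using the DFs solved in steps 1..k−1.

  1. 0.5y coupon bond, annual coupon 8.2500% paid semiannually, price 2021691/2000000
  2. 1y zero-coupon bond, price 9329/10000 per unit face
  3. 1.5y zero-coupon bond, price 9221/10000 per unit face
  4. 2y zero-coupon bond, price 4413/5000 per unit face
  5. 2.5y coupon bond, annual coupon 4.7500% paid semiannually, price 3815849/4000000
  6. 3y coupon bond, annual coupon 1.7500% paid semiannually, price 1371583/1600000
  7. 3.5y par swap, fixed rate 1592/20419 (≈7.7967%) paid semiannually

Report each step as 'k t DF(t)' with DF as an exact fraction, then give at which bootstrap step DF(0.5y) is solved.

1 1/2 2427/2500
2 1 9329/10000
3 3/2 9221/10000
4 2 4413/5000
5 5/2 4229/5000
6 3 8103/10000
7 7/2 1903/2500
DF(0.5y) is solved at step 1

step 1 [0.5y] bond c/2=33/800: DF=(2021691/2000000 − 33/800·(0))/(1+33/800) = 2427/2500 ≈ 0.970800
step 2 [1y] zero: DF = P = 9329/10000 ≈ 0.932900
step 3 [1.5y] zero: DF = P = 9221/10000 ≈ 0.922100
step 4 [2y] zero: DF = P = 4413/5000 ≈ 0.882600
step 5 [2.5y] bond c/2=19/800: DF=(3815849/4000000 − 19/800·(0.970800+0.932900+0.922100+0.882600))/(1+19/800) = 4229/5000 ≈ 0.845800
step 6 [3y] bond c/2=7/800: DF=(1371583/1600000 − 7/800·(0.970800+0.932900+0.922100+0.882600+0.845800))/(1+7/800) = 8103/10000 ≈ 0.810300
step 7 [3.5y] swap r/2=796/20419: DF=(1 − 796/20419·(0.970800+0.932900+0.922100+0.882600+0.845800+0.810300))/(1+796/20419) = 1903/2500 ≈ 0.761200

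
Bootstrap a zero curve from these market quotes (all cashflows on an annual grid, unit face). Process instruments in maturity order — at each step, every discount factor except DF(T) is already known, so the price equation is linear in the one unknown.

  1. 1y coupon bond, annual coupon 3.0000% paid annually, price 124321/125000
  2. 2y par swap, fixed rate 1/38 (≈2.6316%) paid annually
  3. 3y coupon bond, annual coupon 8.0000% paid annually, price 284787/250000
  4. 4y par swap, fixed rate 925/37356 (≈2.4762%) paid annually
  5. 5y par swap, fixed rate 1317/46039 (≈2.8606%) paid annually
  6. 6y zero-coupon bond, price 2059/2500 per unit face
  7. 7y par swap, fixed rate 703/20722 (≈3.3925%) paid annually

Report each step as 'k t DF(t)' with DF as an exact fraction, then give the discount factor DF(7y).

step 1 [1y] bond c/1=3/100: DF=(124321/125000 − 3/100·(0))/(1+3/100) = 1207/1250 ≈ 0.965600
step 2 [2y] swap r/1=1/38: DF=(1 − 1/38·(0.965600))/(1+1/38) = 1187/1250 ≈ 0.949600
step 3 [3y] bond c/1=2/25: DF=(284787/250000 − 2/25·(0.965600+0.949600))/(1+2/25) = 9129/10000 ≈ 0.912900
step 4 [4y] swap r/1=925/37356: DF=(1 − 925/37356·(0.965600+0.949600+0.912900))/(1+925/37356) = 363/400 ≈ 0.907500
step 5 [5y] swap r/1=1317/46039: DF=(1 − 1317/46039·(0.965600+0.949600+0.912900+0.907500))/(1+1317/46039) = 8683/10000 ≈ 0.868300
step 6 [6y] zero: DF = P = 2059/2500 ≈ 0.823600
step 7 [7y] swap r/1=703/20722: DF=(1 − 703/20722·(0.965600+0.949600+0.912900+0.907500+0.868300+0.823600))/(1+703/20722) = 7891/10000 ≈ 0.789100

1 1 1207/1250
2 2 1187/1250
3 3 9129/10000
4 4 363/400
5 5 8683/10000
6 6 2059/2500
7 7 7891/10000
DF(7y) = 7891/10000 ≈ 0.789100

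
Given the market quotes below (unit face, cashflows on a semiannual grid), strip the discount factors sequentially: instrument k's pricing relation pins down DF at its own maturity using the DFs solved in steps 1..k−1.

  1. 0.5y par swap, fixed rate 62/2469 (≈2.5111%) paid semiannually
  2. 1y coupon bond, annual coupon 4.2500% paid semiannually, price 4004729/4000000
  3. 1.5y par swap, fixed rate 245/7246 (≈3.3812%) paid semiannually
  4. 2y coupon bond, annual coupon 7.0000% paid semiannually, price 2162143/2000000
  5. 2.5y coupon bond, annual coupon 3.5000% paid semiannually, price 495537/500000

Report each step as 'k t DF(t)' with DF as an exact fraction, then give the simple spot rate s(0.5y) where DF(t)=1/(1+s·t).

step 1 [0.5y] swap r/2=31/2469: DF=(1 − 31/2469·(0))/(1+31/2469) = 2469/2500 ≈ 0.987600
step 2 [1y] bond c/2=17/800: DF=(4004729/4000000 − 17/800·(0.987600))/(1+17/800) = 4799/5000 ≈ 0.959800
step 3 [1.5y] swap r/2=245/14492: DF=(1 − 245/14492·(0.987600+0.959800))/(1+245/14492) = 951/1000 ≈ 0.951000
step 4 [2y] bond c/2=7/200: DF=(2162143/2000000 − 7/200·(0.987600+0.959800+0.951000))/(1+7/200) = 1893/2000 ≈ 0.946500
step 5 [2.5y] bond c/2=7/400: DF=(495537/500000 − 7/400·(0.987600+0.959800+0.951000+0.946500))/(1+7/400) = 9079/10000 ≈ 0.907900

1 1/2 2469/2500
2 1 4799/5000
3 3/2 951/1000
4 2 1893/2000
5 5/2 9079/10000
s(0.5y) = (1/(2469/2500) − 1)/(1/2) = 62/2469 ≈ 2.5111%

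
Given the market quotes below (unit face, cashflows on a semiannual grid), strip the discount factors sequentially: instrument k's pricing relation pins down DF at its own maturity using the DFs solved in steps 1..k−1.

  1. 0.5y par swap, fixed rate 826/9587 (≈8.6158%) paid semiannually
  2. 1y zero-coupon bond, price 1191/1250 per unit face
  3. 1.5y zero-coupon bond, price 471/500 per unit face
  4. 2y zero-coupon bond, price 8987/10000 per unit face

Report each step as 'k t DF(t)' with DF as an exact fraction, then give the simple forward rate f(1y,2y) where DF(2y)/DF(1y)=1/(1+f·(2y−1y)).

step 1 [0.5y] swap r/2=413/9587: DF=(1 − 413/9587·(0))/(1+413/9587) = 9587/10000 ≈ 0.958700
step 2 [1y] zero: DF = P = 1191/1250 ≈ 0.952800
step 3 [1.5y] zero: DF = P = 471/500 ≈ 0.942000
step 4 [2y] zero: DF = P = 8987/10000 ≈ 0.898700

1 1/2 9587/10000
2 1 1191/1250
3 3/2 471/500
4 2 8987/10000
f(1y,2y) = ((1191/1250)/(8987/10000) − 1)/(1) = 541/8987 ≈ 6.0198%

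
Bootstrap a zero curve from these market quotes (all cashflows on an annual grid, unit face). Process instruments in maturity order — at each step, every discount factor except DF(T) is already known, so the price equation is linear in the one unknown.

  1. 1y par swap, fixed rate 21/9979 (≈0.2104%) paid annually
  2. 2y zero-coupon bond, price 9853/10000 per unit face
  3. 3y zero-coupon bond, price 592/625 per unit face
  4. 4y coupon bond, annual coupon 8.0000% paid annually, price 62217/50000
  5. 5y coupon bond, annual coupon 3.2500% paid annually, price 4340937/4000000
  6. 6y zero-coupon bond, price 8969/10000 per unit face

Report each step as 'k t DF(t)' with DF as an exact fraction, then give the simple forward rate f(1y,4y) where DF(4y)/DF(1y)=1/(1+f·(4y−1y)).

step 1 [1y] swap r/1=21/9979: DF=(1 − 21/9979·(0))/(1+21/9979) = 9979/10000 ≈ 0.997900
step 2 [2y] zero: DF = P = 9853/10000 ≈ 0.985300
step 3 [3y] zero: DF = P = 592/625 ≈ 0.947200
step 4 [4y] bond c/1=2/25: DF=(62217/50000 − 2/25·(0.997900+0.985300+0.947200))/(1+2/25) = 9351/10000 ≈ 0.935100
step 5 [5y] bond c/1=13/400: DF=(4340937/4000000 − 13/400·(0.997900+0.985300+0.947200+0.935100))/(1+13/400) = 4647/5000 ≈ 0.929400
step 6 [6y] zero: DF = P = 8969/10000 ≈ 0.896900

1 1 9979/10000
2 2 9853/10000
3 3 592/625
4 4 9351/10000
5 5 4647/5000
6 6 8969/10000
f(1y,4y) = ((9979/10000)/(9351/10000) − 1)/(3) = 628/28053 ≈ 2.2386%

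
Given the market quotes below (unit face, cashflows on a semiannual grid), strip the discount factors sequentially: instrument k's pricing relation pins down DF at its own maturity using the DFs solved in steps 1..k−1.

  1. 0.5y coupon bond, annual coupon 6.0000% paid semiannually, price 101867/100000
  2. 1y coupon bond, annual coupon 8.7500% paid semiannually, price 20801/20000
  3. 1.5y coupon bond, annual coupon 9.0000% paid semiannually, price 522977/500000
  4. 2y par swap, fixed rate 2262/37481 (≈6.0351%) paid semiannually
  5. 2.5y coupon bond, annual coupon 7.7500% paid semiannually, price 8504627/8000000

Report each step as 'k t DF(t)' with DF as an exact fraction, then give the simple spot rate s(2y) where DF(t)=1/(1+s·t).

1 1/2 989/1000
2 1 191/200
3 3/2 2293/2500
4 2 8869/10000
5 5/2 2209/2500
s(2y) = (1/(8869/10000) − 1)/(2) = 1131/17738 ≈ 6.3761%

step 1 [0.5y] bond c/2=3/100: DF=(101867/100000 − 3/100·(0))/(1+3/100) = 989/1000 ≈ 0.989000
step 2 [1y] bond c/2=7/160: DF=(20801/20000 − 7/160·(0.989000))/(1+7/160) = 191/200 ≈ 0.955000
step 3 [1.5y] bond c/2=9/200: DF=(522977/500000 − 9/200·(0.989000+0.955000))/(1+9/200) = 2293/2500 ≈ 0.917200
step 4 [2y] swap r/2=1131/37481: DF=(1 − 1131/37481·(0.989000+0.955000+0.917200))/(1+1131/37481) = 8869/10000 ≈ 0.886900
step 5 [2.5y] bond c/2=31/800: DF=(8504627/8000000 − 31/800·(0.989000+0.955000+0.917200+0.886900))/(1+31/800) = 2209/2500 ≈ 0.883600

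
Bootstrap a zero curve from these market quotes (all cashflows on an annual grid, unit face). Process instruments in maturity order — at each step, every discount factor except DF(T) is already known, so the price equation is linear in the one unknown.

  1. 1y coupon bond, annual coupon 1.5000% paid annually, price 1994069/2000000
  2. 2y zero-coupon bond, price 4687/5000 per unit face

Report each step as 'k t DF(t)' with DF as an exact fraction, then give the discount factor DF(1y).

step 1 [1y] bond c/1=3/200: DF=(1994069/2000000 − 3/200·(0))/(1+3/200) = 9823/10000 ≈ 0.982300
step 2 [2y] zero: DF = P = 4687/5000 ≈ 0.937400

1 1 9823/10000
2 2 4687/5000
DF(1y) = 9823/10000 ≈ 0.982300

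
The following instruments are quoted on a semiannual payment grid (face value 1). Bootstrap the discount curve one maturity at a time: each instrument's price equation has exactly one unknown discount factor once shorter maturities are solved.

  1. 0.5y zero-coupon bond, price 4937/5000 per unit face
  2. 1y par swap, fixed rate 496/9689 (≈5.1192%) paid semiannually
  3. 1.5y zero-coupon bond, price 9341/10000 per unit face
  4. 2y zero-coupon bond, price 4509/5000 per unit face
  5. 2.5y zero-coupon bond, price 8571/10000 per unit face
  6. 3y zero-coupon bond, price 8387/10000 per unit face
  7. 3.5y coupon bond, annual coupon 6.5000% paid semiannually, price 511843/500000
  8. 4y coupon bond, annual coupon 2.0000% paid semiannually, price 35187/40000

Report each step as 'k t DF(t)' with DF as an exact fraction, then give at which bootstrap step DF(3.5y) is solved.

step 1 [0.5y] zero: DF = P = 4937/5000 ≈ 0.987400
step 2 [1y] swap r/2=248/9689: DF=(1 − 248/9689·(0.987400))/(1+248/9689) = 594/625 ≈ 0.950400
step 3 [1.5y] zero: DF = P = 9341/10000 ≈ 0.934100
step 4 [2y] zero: DF = P = 4509/5000 ≈ 0.901800
step 5 [2.5y] zero: DF = P = 8571/10000 ≈ 0.857100
step 6 [3y] zero: DF = P = 8387/10000 ≈ 0.838700
step 7 [3.5y] bond c/2=13/400: DF=(511843/500000 − 13/400·(0.987400+0.950400+0.934100+0.901800+0.857100+0.838700))/(1+13/400) = 8193/10000 ≈ 0.819300
step 8 [4y] bond c/2=1/100: DF=(35187/40000 − 1/100·(0.987400+0.950400+0.934100+0.901800+0.857100+0.838700+0.819300))/(1+1/100) = 8087/10000 ≈ 0.808700

1 1/2 4937/5000
2 1 594/625
3 3/2 9341/10000
4 2 4509/5000
5 5/2 8571/10000
6 3 8387/10000
7 7/2 8193/10000
8 4 8087/10000
DF(3.5y) is solved at step 7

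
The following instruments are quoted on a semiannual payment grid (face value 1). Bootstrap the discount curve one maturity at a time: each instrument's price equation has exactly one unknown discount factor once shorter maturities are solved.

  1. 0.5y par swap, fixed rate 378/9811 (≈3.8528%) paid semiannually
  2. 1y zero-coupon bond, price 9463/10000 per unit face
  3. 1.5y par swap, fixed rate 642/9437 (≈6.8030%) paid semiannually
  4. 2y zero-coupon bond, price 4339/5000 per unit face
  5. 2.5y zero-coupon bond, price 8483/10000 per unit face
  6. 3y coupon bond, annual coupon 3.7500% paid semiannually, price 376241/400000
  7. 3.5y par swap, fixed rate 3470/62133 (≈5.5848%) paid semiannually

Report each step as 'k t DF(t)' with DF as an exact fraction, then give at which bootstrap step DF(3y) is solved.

1 1/2 9811/10000
2 1 9463/10000
3 3/2 9037/10000
4 2 4339/5000
5 5/2 8483/10000
6 3 2099/2500
7 7/2 1653/2000
DF(3y) is solved at step 6

step 1 [0.5y] swap r/2=189/9811: DF=(1 − 189/9811·(0))/(1+189/9811) = 9811/10000 ≈ 0.981100
step 2 [1y] zero: DF = P = 9463/10000 ≈ 0.946300
step 3 [1.5y] swap r/2=321/9437: DF=(1 − 321/9437·(0.981100+0.946300))/(1+321/9437) = 9037/10000 ≈ 0.903700
step 4 [2y] zero: DF = P = 4339/5000 ≈ 0.867800
step 5 [2.5y] zero: DF = P = 8483/10000 ≈ 0.848300
step 6 [3y] bond c/2=3/160: DF=(376241/400000 − 3/160·(0.981100+0.946300+0.903700+0.867800+0.848300))/(1+3/160) = 2099/2500 ≈ 0.839600
step 7 [3.5y] swap r/2=1735/62133: DF=(1 − 1735/62133·(0.981100+0.946300+0.903700+0.867800+0.848300+0.839600))/(1+1735/62133) = 1653/2000 ≈ 0.826500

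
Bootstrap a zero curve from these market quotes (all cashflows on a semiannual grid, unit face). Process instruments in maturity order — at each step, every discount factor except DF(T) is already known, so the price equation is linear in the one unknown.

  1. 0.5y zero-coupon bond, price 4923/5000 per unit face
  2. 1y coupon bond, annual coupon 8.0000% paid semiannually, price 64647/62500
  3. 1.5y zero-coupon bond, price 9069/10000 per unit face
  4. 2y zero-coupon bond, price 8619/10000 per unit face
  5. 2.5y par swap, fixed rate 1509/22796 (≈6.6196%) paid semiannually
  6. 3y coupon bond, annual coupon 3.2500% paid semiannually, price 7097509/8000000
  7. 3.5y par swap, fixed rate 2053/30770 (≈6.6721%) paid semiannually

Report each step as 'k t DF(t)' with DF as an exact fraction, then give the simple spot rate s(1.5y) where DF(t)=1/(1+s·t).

1 1/2 4923/5000
2 1 9567/10000
3 3/2 9069/10000
4 2 8619/10000
5 5/2 8491/10000
6 3 8001/10000
7 7/2 7947/10000
s(1.5y) = (1/(9069/10000) − 1)/(3/2) = 1862/27207 ≈ 6.8438%

step 1 [0.5y] zero: DF = P = 4923/5000 ≈ 0.984600
step 2 [1y] bond c/2=1/25: DF=(64647/62500 − 1/25·(0.984600))/(1+1/25) = 9567/10000 ≈ 0.956700
step 3 [1.5y] zero: DF = P = 9069/10000 ≈ 0.906900
step 4 [2y] zero: DF = P = 8619/10000 ≈ 0.861900
step 5 [2.5y] swap r/2=1509/45592: DF=(1 − 1509/45592·(0.984600+0.956700+0.906900+0.861900))/(1+1509/45592) = 8491/10000 ≈ 0.849100
step 6 [3y] bond c/2=13/800: DF=(7097509/8000000 − 13/800·(0.984600+0.956700+0.906900+0.861900+0.849100))/(1+13/800) = 8001/10000 ≈ 0.800100
step 7 [3.5y] swap r/2=2053/61540: DF=(1 − 2053/61540·(0.984600+0.956700+0.906900+0.861900+0.849100+0.800100))/(1+2053/61540) = 7947/10000 ≈ 0.794700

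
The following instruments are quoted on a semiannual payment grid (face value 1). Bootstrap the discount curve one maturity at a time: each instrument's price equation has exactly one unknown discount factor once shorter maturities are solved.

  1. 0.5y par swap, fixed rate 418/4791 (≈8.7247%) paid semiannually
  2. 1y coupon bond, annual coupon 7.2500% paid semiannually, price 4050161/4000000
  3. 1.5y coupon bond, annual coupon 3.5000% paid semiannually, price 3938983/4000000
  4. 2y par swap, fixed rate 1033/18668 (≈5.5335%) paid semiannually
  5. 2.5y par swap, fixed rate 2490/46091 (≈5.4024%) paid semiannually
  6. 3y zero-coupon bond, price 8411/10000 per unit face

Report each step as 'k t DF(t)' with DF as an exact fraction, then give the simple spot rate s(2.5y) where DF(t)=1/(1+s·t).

step 1 [0.5y] swap r/2=209/4791: DF=(1 − 209/4791·(0))/(1+209/4791) = 4791/5000 ≈ 0.958200
step 2 [1y] bond c/2=29/800: DF=(4050161/4000000 − 29/800·(0.958200))/(1+29/800) = 2359/2500 ≈ 0.943600
step 3 [1.5y] bond c/2=7/400: DF=(3938983/4000000 − 7/400·(0.958200+0.943600))/(1+7/400) = 9351/10000 ≈ 0.935100
step 4 [2y] swap r/2=1033/37336: DF=(1 − 1033/37336·(0.958200+0.943600+0.935100))/(1+1033/37336) = 8967/10000 ≈ 0.896700
step 5 [2.5y] swap r/2=1245/46091: DF=(1 − 1245/46091·(0.958200+0.943600+0.935100+0.896700))/(1+1245/46091) = 1751/2000 ≈ 0.875500
step 6 [3y] zero: DF = P = 8411/10000 ≈ 0.841100

1 1/2 4791/5000
2 1 2359/2500
3 3/2 9351/10000
4 2 8967/10000
5 5/2 1751/2000
6 3 8411/10000
s(2.5y) = (1/(1751/2000) − 1)/(5/2) = 498/8755 ≈ 5.6882%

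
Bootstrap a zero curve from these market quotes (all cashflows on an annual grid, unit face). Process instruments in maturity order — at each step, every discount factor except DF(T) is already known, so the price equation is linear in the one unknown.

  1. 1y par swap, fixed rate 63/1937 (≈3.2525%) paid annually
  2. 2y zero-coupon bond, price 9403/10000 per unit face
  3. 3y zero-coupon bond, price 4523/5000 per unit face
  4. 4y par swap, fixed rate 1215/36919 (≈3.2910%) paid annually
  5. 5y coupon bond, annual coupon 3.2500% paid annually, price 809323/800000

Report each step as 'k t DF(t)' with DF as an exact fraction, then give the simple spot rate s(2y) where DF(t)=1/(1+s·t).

1 1 1937/2000
2 2 9403/10000
3 3 4523/5000
4 4 1757/2000
5 5 2159/2500
s(2y) = (1/(9403/10000) − 1)/(2) = 597/18806 ≈ 3.1745%

step 1 [1y] swap r/1=63/1937: DF=(1 − 63/1937·(0))/(1+63/1937) = 1937/2000 ≈ 0.968500
step 2 [2y] zero: DF = P = 9403/10000 ≈ 0.940300
step 3 [3y] zero: DF = P = 4523/5000 ≈ 0.904600
step 4 [4y] swap r/1=1215/36919: DF=(1 − 1215/36919·(0.968500+0.940300+0.904600))/(1+1215/36919) = 1757/2000 ≈ 0.878500
step 5 [5y] bond c/1=13/400: DF=(809323/800000 − 13/400·(0.968500+0.940300+0.904600+0.878500))/(1+13/400) = 2159/2500 ≈ 0.863600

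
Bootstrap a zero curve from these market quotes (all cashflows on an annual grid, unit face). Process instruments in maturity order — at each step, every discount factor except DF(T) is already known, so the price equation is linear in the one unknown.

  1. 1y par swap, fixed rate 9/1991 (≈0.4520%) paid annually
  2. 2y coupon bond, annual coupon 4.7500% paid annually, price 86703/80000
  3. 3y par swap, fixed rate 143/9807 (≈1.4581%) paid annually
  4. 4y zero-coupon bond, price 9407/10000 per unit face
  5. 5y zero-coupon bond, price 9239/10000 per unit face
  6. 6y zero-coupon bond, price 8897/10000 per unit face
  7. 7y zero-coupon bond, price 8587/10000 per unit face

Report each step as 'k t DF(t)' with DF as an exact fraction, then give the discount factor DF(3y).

step 1 [1y] swap r/1=9/1991: DF=(1 − 9/1991·(0))/(1+9/1991) = 1991/2000 ≈ 0.995500
step 2 [2y] bond c/1=19/400: DF=(86703/80000 − 19/400·(0.995500))/(1+19/400) = 1979/2000 ≈ 0.989500
step 3 [3y] swap r/1=143/9807: DF=(1 − 143/9807·(0.995500+0.989500))/(1+143/9807) = 9571/10000 ≈ 0.957100
step 4 [4y] zero: DF = P = 9407/10000 ≈ 0.940700
step 5 [5y] zero: DF = P = 9239/10000 ≈ 0.923900
step 6 [6y] zero: DF = P = 8897/10000 ≈ 0.889700
step 7 [7y] zero: DF = P = 8587/10000 ≈ 0.858700

1 1 1991/2000
2 2 1979/2000
3 3 9571/10000
4 4 9407/10000
5 5 9239/10000
6 6 8897/10000
7 7 8587/10000
DF(3y) = 9571/10000 ≈ 0.957100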